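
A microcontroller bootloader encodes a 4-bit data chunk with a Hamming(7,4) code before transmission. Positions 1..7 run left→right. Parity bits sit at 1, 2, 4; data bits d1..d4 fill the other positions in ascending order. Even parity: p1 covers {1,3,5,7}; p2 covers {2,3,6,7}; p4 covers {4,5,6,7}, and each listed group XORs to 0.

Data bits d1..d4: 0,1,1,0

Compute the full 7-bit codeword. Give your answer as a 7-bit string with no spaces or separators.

1100110

Place data at non-parity positions: p1 p2 0 p4 1 1 0
p1 (pos 1,3,5,7): XOR of data positions = 0⊕1⊕0 = 1
p2 (pos 2,3,6,7): XOR of data positions = 0⊕1⊕0 = 1
p4 (pos 4,5,6,7): XOR of data positions = 1⊕1⊕0 = 0
Codeword: 1100110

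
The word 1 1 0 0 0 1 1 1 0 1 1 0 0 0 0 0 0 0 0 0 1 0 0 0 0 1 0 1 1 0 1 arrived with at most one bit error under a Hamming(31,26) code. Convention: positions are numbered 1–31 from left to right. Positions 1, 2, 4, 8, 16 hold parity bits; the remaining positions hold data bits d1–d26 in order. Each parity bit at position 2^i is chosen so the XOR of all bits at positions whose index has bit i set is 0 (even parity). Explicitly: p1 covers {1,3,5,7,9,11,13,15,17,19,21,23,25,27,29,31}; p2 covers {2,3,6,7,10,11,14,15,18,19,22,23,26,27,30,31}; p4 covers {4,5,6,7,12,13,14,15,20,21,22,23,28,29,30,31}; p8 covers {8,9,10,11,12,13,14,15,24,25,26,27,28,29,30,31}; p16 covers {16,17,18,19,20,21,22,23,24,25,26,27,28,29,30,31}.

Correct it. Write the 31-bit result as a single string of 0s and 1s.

s1 (pos 1,3,5,7,9,11,13,15,17,19,21,23,25,27,29,31): 1⊕0⊕0⊕1⊕0⊕1⊕0⊕0⊕0⊕0⊕1⊕0⊕0⊕0⊕1⊕1 = 0
s2 (pos 2,3,6,7,10,11,14,15,18,19,22,23,26,27,30,31): 1⊕0⊕1⊕1⊕1⊕1⊕0⊕0⊕0⊕0⊕0⊕0⊕1⊕0⊕0⊕1 = 1
s4 (pos 4,5,6,7,12,13,14,15,20,21,22,23,28,29,30,31): 0⊕0⊕1⊕1⊕0⊕0⊕0⊕0⊕0⊕1⊕0⊕0⊕1⊕1⊕0⊕1 = 0
s8 (pos 8,9,10,11,12,13,14,15,24,25,26,27,28,29,30,31): 1⊕0⊕1⊕1⊕0⊕0⊕0⊕0⊕0⊕0⊕1⊕0⊕1⊕1⊕0⊕1 = 1
s16 (pos 16,17,18,19,20,21,22,23,24,25,26,27,28,29,30,31): 0⊕0⊕0⊕0⊕0⊕1⊕0⊕0⊕0⊕0⊕1⊕0⊕1⊕1⊕0⊕1 = 1
Syndrome s16…s1 = 11010 → error at position 26.
Flip position 26: 1100011101100000000010000101101 → 1100011101100000000010000001101

1100011101100000000010000001101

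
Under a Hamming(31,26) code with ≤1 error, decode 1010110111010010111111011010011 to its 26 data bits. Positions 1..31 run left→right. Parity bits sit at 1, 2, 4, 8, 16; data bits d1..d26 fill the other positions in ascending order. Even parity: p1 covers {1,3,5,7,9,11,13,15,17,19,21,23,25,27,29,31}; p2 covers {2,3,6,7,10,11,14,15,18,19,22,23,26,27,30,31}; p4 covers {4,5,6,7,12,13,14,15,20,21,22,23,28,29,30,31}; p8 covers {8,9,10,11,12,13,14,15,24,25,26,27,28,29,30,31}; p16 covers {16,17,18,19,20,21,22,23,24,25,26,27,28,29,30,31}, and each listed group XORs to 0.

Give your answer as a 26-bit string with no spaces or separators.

s1 (pos 1,3,5,7,9,11,13,15,17,19,21,23,25,27,29,31): 1⊕1⊕1⊕0⊕1⊕0⊕0⊕1⊕1⊕1⊕1⊕0⊕1⊕1⊕0⊕1 = 1
s2 (pos 2,3,6,7,10,11,14,15,18,19,22,23,26,27,30,31): 0⊕1⊕1⊕0⊕1⊕0⊕0⊕1⊕1⊕1⊕1⊕0⊕0⊕1⊕1⊕1 = 0
s4 (pos 4,5,6,7,12,13,14,15,20,21,22,23,28,29,30,31): 0⊕1⊕1⊕0⊕1⊕0⊕0⊕1⊕1⊕1⊕1⊕0⊕0⊕0⊕1⊕1 = 1
s8 (pos 8,9,10,11,12,13,14,15,24,25,26,27,28,29,30,31): 1⊕1⊕1⊕0⊕1⊕0⊕0⊕1⊕1⊕1⊕0⊕1⊕0⊕0⊕1⊕1 = 0
s16 (pos 16,17,18,19,20,21,22,23,24,25,26,27,28,29,30,31): 0⊕1⊕1⊕1⊕1⊕1⊕1⊕0⊕1⊕1⊕0⊕1⊕0⊕0⊕1⊕1 = 1
Syndrome s16…s1 = 10101 → error at position 21.
Flip position 21: 1010110111010010111111011010011 → 1010110111010010111101011010011
Read data bits from positions 3,5,6,7,9,10,11,12,13,14,15,17,18,19,20,21,22,23,24,25,26,27,28,29,30,31: 11101101001111101011010011

11101101001111101011010011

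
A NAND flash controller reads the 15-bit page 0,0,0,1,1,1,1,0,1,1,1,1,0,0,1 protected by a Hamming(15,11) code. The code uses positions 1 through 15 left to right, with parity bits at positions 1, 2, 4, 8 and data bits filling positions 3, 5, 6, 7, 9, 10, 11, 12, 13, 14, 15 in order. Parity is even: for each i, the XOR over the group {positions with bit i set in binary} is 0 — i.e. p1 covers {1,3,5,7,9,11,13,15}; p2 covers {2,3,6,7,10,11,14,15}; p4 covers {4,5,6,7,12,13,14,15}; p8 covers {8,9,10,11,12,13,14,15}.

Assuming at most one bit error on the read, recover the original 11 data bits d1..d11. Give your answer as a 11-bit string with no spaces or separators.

s1 (pos 1,3,5,7,9,11,13,15): 0⊕0⊕1⊕1⊕1⊕1⊕0⊕1 = 1
s2 (pos 2,3,6,7,10,11,14,15): 0⊕0⊕1⊕1⊕1⊕1⊕0⊕1 = 1
s4 (pos 4,5,6,7,12,13,14,15): 1⊕1⊕1⊕1⊕1⊕0⊕0⊕1 = 0
s8 (pos 8,9,10,11,12,13,14,15): 0⊕1⊕1⊕1⊕1⊕0⊕0⊕1 = 1
Syndrome s8…s1 = 1011 → error at position 11.
Flip position 11: 000111101111001 → 000111101101001
Read data bits from positions 3,5,6,7,9,10,11,12,13,14,15: 01111101001

01111101001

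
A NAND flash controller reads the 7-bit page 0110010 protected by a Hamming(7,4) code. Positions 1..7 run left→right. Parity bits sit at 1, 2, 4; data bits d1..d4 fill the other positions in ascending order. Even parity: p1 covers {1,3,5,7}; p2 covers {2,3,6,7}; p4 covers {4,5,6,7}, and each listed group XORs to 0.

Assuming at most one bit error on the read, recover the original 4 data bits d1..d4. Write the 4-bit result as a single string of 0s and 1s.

s1 (pos 1,3,5,7): 0⊕1⊕0⊕0 = 1
s2 (pos 2,3,6,7): 1⊕1⊕1⊕0 = 1
s4 (pos 4,5,6,7): 0⊕0⊕1⊕0 = 1
Syndrome s4…s1 = 111 → error at position 7.
Flip position 7: 0110010 → 0110011
Read data bits from positions 3,5,6,7: 1011

1011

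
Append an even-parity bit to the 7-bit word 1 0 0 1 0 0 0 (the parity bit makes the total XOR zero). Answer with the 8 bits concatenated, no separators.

10010000

XOR of the 7 data bits: 1⊕0⊕0⊕1⊕0⊕0⊕0 = 0
Parity bit = 0 (so all 8 bits XOR to 0).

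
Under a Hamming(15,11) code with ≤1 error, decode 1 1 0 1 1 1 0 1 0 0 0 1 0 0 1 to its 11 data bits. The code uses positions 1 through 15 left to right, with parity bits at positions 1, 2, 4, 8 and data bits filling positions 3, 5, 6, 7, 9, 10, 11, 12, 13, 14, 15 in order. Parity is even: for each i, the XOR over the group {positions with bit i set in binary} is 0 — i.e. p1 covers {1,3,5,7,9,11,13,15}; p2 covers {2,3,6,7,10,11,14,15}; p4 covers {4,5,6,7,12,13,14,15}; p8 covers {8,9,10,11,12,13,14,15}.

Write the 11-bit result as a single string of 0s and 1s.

01100001000

s1 (pos 1,3,5,7,9,11,13,15): 1⊕0⊕1⊕0⊕0⊕0⊕0⊕1 = 1
s2 (pos 2,3,6,7,10,11,14,15): 1⊕0⊕1⊕0⊕0⊕0⊕0⊕1 = 1
s4 (pos 4,5,6,7,12,13,14,15): 1⊕1⊕1⊕0⊕1⊕0⊕0⊕1 = 1
s8 (pos 8,9,10,11,12,13,14,15): 1⊕0⊕0⊕0⊕1⊕0⊕0⊕1 = 1
Syndrome s8…s1 = 1111 → error at position 15.
Flip position 15: 110111010001001 → 110111010001000
Read data bits from positions 3,5,6,7,9,10,11,12,13,14,15: 01100001000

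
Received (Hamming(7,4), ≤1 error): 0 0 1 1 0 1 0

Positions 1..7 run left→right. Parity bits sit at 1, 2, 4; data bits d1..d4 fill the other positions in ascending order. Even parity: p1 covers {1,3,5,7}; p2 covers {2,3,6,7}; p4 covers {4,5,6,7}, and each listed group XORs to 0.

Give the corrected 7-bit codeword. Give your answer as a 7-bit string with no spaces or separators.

1011010

s1 (pos 1,3,5,7): 0⊕1⊕0⊕0 = 1
s2 (pos 2,3,6,7): 0⊕1⊕1⊕0 = 0
s4 (pos 4,5,6,7): 1⊕0⊕1⊕0 = 0
Syndrome s4…s1 = 001 → error at position 1.
Flip position 1: 0011010 → 1011010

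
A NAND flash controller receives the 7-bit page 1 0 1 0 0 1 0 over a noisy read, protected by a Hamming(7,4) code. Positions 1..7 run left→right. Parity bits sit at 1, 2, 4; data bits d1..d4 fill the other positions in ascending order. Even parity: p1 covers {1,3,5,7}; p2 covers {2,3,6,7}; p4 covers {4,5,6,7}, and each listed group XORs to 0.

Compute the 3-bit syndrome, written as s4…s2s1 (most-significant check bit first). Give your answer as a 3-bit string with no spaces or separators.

100

s1 (pos 1,3,5,7): 1⊕1⊕0⊕0 = 0
s2 (pos 2,3,6,7): 0⊕1⊕1⊕0 = 0
s4 (pos 4,5,6,7): 0⊕0⊕1⊕0 = 1
Syndrome s4…s1 = 100 → error at position 4.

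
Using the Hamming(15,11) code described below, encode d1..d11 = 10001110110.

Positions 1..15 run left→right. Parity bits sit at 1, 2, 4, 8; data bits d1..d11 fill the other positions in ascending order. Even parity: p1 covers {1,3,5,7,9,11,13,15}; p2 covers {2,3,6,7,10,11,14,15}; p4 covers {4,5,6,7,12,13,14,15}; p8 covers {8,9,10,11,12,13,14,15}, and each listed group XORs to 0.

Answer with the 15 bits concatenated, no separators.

001000011110110

Place data at non-parity positions: p1 p2 1 p4 0 0 0 p8 1 1 1 0 1 1 0
p1 (pos 1,3,5,7,9,11,13,15): XOR of data positions = 1⊕0⊕0⊕1⊕1⊕1⊕0 = 0
p2 (pos 2,3,6,7,10,11,14,15): XOR of data positions = 1⊕0⊕0⊕1⊕1⊕1⊕0 = 0
p4 (pos 4,5,6,7,12,13,14,15): XOR of data positions = 0⊕0⊕0⊕0⊕1⊕1⊕0 = 0
p8 (pos 8,9,10,11,12,13,14,15): XOR of data positions = 1⊕1⊕1⊕0⊕1⊕1⊕0 = 1
Codeword: 001000011110110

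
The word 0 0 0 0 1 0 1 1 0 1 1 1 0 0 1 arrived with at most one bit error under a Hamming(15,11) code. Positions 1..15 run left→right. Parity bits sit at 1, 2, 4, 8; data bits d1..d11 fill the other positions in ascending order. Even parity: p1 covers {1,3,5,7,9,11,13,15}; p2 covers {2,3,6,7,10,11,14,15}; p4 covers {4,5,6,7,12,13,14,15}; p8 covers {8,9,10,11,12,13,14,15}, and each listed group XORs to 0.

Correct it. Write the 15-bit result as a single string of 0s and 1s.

s1 (pos 1,3,5,7,9,11,13,15): 0⊕0⊕1⊕1⊕0⊕1⊕0⊕1 = 0
s2 (pos 2,3,6,7,10,11,14,15): 0⊕0⊕0⊕1⊕1⊕1⊕0⊕1 = 0
s4 (pos 4,5,6,7,12,13,14,15): 0⊕1⊕0⊕1⊕1⊕0⊕0⊕1 = 0
s8 (pos 8,9,10,11,12,13,14,15): 1⊕0⊕1⊕1⊕1⊕0⊕0⊕1 = 1
Syndrome s8…s1 = 1000 → error at position 8.
Flip position 8: 000010110111001 → 000010100111001

000010100111001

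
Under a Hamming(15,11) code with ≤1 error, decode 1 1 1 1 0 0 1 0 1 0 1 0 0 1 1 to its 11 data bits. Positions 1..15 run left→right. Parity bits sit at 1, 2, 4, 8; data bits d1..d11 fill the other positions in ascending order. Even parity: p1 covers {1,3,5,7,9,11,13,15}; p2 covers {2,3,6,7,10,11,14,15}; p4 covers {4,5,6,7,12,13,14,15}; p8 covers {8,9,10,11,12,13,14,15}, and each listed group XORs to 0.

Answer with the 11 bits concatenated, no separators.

10011010011

s1 (pos 1,3,5,7,9,11,13,15): 1⊕1⊕0⊕1⊕1⊕1⊕0⊕1 = 0
s2 (pos 2,3,6,7,10,11,14,15): 1⊕1⊕0⊕1⊕0⊕1⊕1⊕1 = 0
s4 (pos 4,5,6,7,12,13,14,15): 1⊕0⊕0⊕1⊕0⊕0⊕1⊕1 = 0
s8 (pos 8,9,10,11,12,13,14,15): 0⊕1⊕0⊕1⊕0⊕0⊕1⊕1 = 0
Syndrome s8…s1 = 0000 → no error.
Read data bits from positions 3,5,6,7,9,10,11,12,13,14,15: 10011010011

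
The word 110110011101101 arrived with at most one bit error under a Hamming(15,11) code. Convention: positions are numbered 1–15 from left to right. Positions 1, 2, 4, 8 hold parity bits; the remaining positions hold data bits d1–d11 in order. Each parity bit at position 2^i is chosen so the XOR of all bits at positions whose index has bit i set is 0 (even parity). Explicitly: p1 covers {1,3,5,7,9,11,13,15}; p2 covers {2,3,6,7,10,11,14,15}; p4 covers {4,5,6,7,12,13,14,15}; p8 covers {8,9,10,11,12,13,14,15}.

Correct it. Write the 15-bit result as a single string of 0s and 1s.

110110111101101

s1 (pos 1,3,5,7,9,11,13,15): 1⊕0⊕1⊕0⊕1⊕0⊕1⊕1 = 1
s2 (pos 2,3,6,7,10,11,14,15): 1⊕0⊕0⊕0⊕1⊕0⊕0⊕1 = 1
s4 (pos 4,5,6,7,12,13,14,15): 1⊕1⊕0⊕0⊕1⊕1⊕0⊕1 = 1
s8 (pos 8,9,10,11,12,13,14,15): 1⊕1⊕1⊕0⊕1⊕1⊕0⊕1 = 0
Syndrome s8…s1 = 0111 → error at position 7.
Flip position 7: 110110011101101 → 110110111101101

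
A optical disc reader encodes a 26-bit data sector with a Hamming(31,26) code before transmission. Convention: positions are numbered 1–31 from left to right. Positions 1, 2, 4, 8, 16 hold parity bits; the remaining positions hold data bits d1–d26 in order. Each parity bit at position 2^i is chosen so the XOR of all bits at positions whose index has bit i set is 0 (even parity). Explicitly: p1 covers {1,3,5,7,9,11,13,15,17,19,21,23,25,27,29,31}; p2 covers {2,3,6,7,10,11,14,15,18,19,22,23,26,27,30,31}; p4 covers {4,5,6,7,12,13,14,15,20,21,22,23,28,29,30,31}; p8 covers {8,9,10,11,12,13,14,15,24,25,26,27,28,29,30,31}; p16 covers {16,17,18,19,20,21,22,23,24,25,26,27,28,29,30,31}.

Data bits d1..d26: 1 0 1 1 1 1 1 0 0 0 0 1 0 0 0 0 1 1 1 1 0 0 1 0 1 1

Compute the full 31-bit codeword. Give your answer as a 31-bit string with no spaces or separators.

Place data at non-parity positions: p1 p2 1 p4 0 1 1 p8 1 1 1 0 0 0 0 p16 1 0 0 0 0 1 1 1 1 0 0 1 0 1 1
p1 (pos 1,3,5,7,9,11,13,15,17,19,21,23,25,27,29,31): XOR of data positions = 1⊕0⊕1⊕1⊕1⊕0⊕0⊕1⊕0⊕0⊕1⊕1⊕0⊕0⊕1 = 0
p2 (pos 2,3,6,7,10,11,14,15,18,19,22,23,26,27,30,31): XOR of data positions = 1⊕1⊕1⊕1⊕1⊕0⊕0⊕0⊕0⊕1⊕1⊕0⊕0⊕1⊕1 = 1
p4 (pos 4,5,6,7,12,13,14,15,20,21,22,23,28,29,30,31): XOR of data positions = 0⊕1⊕1⊕0⊕0⊕0⊕0⊕0⊕0⊕1⊕1⊕1⊕0⊕1⊕1 = 1
p8 (pos 8,9,10,11,12,13,14,15,24,25,26,27,28,29,30,31): XOR of data positions = 1⊕1⊕1⊕0⊕0⊕0⊕0⊕1⊕1⊕0⊕0⊕1⊕0⊕1⊕1 = 0
p16 (pos 16,17,18,19,20,21,22,23,24,25,26,27,28,29,30,31): XOR of data positions = 1⊕0⊕0⊕0⊕0⊕1⊕1⊕1⊕1⊕0⊕0⊕1⊕0⊕1⊕1 = 0
Codeword: 0111011011100000100001111001011

0111011011100000100001111001011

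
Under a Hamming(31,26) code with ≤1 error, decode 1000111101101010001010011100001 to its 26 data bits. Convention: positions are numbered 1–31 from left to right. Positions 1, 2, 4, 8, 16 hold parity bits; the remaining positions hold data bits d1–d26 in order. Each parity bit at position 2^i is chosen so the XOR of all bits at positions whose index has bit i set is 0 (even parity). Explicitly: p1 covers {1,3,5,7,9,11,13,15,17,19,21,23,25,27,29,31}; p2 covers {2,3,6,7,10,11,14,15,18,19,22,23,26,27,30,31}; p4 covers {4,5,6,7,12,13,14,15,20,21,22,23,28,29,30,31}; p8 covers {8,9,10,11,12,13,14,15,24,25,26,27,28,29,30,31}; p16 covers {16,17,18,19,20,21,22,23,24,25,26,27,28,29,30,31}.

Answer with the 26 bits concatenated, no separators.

s1 (pos 1,3,5,7,9,11,13,15,17,19,21,23,25,27,29,31): 1⊕0⊕1⊕1⊕0⊕1⊕1⊕1⊕0⊕1⊕1⊕0⊕1⊕0⊕0⊕1 = 0
s2 (pos 2,3,6,7,10,11,14,15,18,19,22,23,26,27,30,31): 0⊕0⊕1⊕1⊕1⊕1⊕0⊕1⊕0⊕1⊕0⊕0⊕1⊕0⊕0⊕1 = 0
s4 (pos 4,5,6,7,12,13,14,15,20,21,22,23,28,29,30,31): 0⊕1⊕1⊕1⊕0⊕1⊕0⊕1⊕0⊕1⊕0⊕0⊕0⊕0⊕0⊕1 = 1
s8 (pos 8,9,10,11,12,13,14,15,24,25,26,27,28,29,30,31): 1⊕0⊕1⊕1⊕0⊕1⊕0⊕1⊕1⊕1⊕1⊕0⊕0⊕0⊕0⊕1 = 1
s16 (pos 16,17,18,19,20,21,22,23,24,25,26,27,28,29,30,31): 0⊕0⊕0⊕1⊕0⊕1⊕0⊕0⊕1⊕1⊕1⊕0⊕0⊕0⊕0⊕1 = 0
Syndrome s16…s1 = 01100 → error at position 12.
Flip position 12: 1000111101101010001010011100001 → 1000111101111010001010011100001
Read data bits from positions 3,5,6,7,9,10,11,12,13,14,15,17,18,19,20,21,22,23,24,25,26,27,28,29,30,31: 01110111101001010011100001

01110111101001010011100001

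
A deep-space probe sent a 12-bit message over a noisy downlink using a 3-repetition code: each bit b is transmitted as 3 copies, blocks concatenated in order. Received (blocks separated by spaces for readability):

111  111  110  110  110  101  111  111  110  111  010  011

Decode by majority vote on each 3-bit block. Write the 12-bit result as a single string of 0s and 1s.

111111111101

Block 1 (111): 3 ones → 1
Block 2 (111): 3 ones → 1
Block 3 (110): 2 ones → 1
Block 4 (110): 2 ones → 1
Block 5 (110): 2 ones → 1
Block 6 (101): 2 ones → 1
Block 7 (111): 3 ones → 1
Block 8 (111): 3 ones → 1
Block 9 (110): 2 ones → 1
Block 10 (111): 3 ones → 1
Block 11 (010): 1 one → 0
Block 12 (011): 2 ones → 1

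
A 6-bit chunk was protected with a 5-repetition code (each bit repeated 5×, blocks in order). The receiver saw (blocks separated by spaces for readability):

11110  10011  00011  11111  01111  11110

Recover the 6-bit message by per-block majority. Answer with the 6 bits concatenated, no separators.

Block 1 (11110): 4 ones → 1
Block 2 (10011): 3 ones → 1
Block 3 (00011): 2 ones → 0
Block 4 (11111): 5 ones → 1
Block 5 (01111): 4 ones → 1
Block 6 (11110): 4 ones → 1

110111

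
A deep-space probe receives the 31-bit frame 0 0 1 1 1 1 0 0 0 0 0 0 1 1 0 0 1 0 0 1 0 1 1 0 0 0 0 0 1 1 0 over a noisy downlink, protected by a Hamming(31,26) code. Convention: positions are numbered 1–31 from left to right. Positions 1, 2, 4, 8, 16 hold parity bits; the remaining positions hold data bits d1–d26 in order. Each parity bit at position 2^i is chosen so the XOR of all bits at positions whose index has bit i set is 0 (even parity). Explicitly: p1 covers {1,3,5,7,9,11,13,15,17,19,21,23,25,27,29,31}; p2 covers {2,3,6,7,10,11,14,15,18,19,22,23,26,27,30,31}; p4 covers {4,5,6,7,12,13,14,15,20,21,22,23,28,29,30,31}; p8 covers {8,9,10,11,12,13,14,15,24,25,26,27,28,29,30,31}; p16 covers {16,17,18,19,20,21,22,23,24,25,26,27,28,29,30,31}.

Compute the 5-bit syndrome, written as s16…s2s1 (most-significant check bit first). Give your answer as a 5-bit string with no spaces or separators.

s1 (pos 1,3,5,7,9,11,13,15,17,19,21,23,25,27,29,31): 0⊕1⊕1⊕0⊕0⊕0⊕1⊕0⊕1⊕0⊕0⊕1⊕0⊕0⊕1⊕0 = 0
s2 (pos 2,3,6,7,10,11,14,15,18,19,22,23,26,27,30,31): 0⊕1⊕1⊕0⊕0⊕0⊕1⊕0⊕0⊕0⊕1⊕1⊕0⊕0⊕1⊕0 = 0
s4 (pos 4,5,6,7,12,13,14,15,20,21,22,23,28,29,30,31): 1⊕1⊕1⊕0⊕0⊕1⊕1⊕0⊕1⊕0⊕1⊕1⊕0⊕1⊕1⊕0 = 0
s8 (pos 8,9,10,11,12,13,14,15,24,25,26,27,28,29,30,31): 0⊕0⊕0⊕0⊕0⊕1⊕1⊕0⊕0⊕0⊕0⊕0⊕0⊕1⊕1⊕0 = 0
s16 (pos 16,17,18,19,20,21,22,23,24,25,26,27,28,29,30,31): 0⊕1⊕0⊕0⊕1⊕0⊕1⊕1⊕0⊕0⊕0⊕0⊕0⊕1⊕1⊕0 = 0
Syndrome s16…s1 = 00000 → no error.

00000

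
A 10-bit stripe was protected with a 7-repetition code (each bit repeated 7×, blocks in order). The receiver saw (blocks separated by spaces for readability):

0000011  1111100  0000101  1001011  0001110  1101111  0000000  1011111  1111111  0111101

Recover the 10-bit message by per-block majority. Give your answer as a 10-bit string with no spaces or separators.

0101010111

Block 1 (0000011): 2 ones → 0
Block 2 (1111100): 5 ones → 1
Block 3 (0000101): 2 ones → 0
Block 4 (1001011): 4 ones → 1
Block 5 (0001110): 3 ones → 0
Block 6 (1101111): 6 ones → 1
Block 7 (0000000): 0 ones → 0
Block 8 (1011111): 6 ones → 1
Block 9 (1111111): 7 ones → 1
Block 10 (0111101): 5 ones → 1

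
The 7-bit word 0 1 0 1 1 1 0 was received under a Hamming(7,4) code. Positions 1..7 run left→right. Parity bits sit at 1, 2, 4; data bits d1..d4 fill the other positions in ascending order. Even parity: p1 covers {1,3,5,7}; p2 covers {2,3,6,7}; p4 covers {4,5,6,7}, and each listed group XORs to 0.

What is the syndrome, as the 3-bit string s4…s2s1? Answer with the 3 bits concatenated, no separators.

s1 (pos 1,3,5,7): 0⊕0⊕1⊕0 = 1
s2 (pos 2,3,6,7): 1⊕0⊕1⊕0 = 0
s4 (pos 4,5,6,7): 1⊕1⊕1⊕0 = 1
Syndrome s4…s1 = 101 → error at position 5.

101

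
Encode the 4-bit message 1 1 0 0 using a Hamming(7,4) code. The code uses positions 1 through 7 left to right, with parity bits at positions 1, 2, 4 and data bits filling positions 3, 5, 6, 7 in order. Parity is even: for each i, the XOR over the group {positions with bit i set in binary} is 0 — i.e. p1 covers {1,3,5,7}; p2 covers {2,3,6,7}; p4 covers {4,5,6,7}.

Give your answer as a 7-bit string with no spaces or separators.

0111100

Place data at non-parity positions: p1 p2 1 p4 1 0 0
p1 (pos 1,3,5,7): XOR of data positions = 1⊕1⊕0 = 0
p2 (pos 2,3,6,7): XOR of data positions = 1⊕0⊕0 = 1
p4 (pos 4,5,6,7): XOR of data positions = 1⊕0⊕0 = 1
Codeword: 0111100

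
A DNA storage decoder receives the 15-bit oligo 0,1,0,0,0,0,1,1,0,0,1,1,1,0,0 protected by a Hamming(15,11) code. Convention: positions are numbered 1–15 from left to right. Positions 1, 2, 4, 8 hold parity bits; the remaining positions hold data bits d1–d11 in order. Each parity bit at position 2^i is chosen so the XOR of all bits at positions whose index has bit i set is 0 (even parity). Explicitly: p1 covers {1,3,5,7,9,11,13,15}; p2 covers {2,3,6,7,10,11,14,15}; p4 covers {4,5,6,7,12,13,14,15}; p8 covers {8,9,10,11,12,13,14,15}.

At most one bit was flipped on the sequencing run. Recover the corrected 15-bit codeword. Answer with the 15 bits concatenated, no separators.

s1 (pos 1,3,5,7,9,11,13,15): 0⊕0⊕0⊕1⊕0⊕1⊕1⊕0 = 1
s2 (pos 2,3,6,7,10,11,14,15): 1⊕0⊕0⊕1⊕0⊕1⊕0⊕0 = 1
s4 (pos 4,5,6,7,12,13,14,15): 0⊕0⊕0⊕1⊕1⊕1⊕0⊕0 = 1
s8 (pos 8,9,10,11,12,13,14,15): 1⊕0⊕0⊕1⊕1⊕1⊕0⊕0 = 0
Syndrome s8…s1 = 0111 → error at position 7.
Flip position 7: 010000110011100 → 010000010011100

010000010011100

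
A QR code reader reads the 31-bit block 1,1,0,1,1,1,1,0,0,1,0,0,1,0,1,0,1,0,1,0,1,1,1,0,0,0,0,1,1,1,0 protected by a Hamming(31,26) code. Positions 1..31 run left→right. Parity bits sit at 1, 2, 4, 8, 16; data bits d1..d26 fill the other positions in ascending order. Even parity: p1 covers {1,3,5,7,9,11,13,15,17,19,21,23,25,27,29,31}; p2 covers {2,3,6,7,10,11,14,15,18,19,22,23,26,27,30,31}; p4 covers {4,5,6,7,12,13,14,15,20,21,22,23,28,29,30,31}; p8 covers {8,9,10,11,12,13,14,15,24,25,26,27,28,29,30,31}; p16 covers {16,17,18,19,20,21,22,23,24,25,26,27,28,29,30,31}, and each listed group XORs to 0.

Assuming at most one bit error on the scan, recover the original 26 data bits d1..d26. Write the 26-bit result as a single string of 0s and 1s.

s1 (pos 1,3,5,7,9,11,13,15,17,19,21,23,25,27,29,31): 1⊕0⊕1⊕1⊕0⊕0⊕1⊕1⊕1⊕1⊕1⊕1⊕0⊕0⊕1⊕0 = 0
s2 (pos 2,3,6,7,10,11,14,15,18,19,22,23,26,27,30,31): 1⊕0⊕1⊕1⊕1⊕0⊕0⊕1⊕0⊕1⊕1⊕1⊕0⊕0⊕1⊕0 = 1
s4 (pos 4,5,6,7,12,13,14,15,20,21,22,23,28,29,30,31): 1⊕1⊕1⊕1⊕0⊕1⊕0⊕1⊕0⊕1⊕1⊕1⊕1⊕1⊕1⊕0 = 0
s8 (pos 8,9,10,11,12,13,14,15,24,25,26,27,28,29,30,31): 0⊕0⊕1⊕0⊕0⊕1⊕0⊕1⊕0⊕0⊕0⊕0⊕1⊕1⊕1⊕0 = 0
s16 (pos 16,17,18,19,20,21,22,23,24,25,26,27,28,29,30,31): 0⊕1⊕0⊕1⊕0⊕1⊕1⊕1⊕0⊕0⊕0⊕0⊕1⊕1⊕1⊕0 = 0
Syndrome s16…s1 = 00010 → error at position 2.
Flip position 2: 1101111001001010101011100001110 → 1001111001001010101011100001110
Read data bits from positions 3,5,6,7,9,10,11,12,13,14,15,17,18,19,20,21,22,23,24,25,26,27,28,29,30,31: 01110100101101011100001110

01110100101101011100001110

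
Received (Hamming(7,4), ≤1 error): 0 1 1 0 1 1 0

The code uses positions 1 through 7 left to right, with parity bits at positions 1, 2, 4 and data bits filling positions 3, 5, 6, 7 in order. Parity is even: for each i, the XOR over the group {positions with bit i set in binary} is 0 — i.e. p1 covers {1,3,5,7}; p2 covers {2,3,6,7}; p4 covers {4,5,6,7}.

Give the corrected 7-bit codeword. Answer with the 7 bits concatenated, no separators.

s1 (pos 1,3,5,7): 0⊕1⊕1⊕0 = 0
s2 (pos 2,3,6,7): 1⊕1⊕1⊕0 = 1
s4 (pos 4,5,6,7): 0⊕1⊕1⊕0 = 0
Syndrome s4…s1 = 010 → error at position 2.
Flip position 2: 0110110 → 0010110

0010110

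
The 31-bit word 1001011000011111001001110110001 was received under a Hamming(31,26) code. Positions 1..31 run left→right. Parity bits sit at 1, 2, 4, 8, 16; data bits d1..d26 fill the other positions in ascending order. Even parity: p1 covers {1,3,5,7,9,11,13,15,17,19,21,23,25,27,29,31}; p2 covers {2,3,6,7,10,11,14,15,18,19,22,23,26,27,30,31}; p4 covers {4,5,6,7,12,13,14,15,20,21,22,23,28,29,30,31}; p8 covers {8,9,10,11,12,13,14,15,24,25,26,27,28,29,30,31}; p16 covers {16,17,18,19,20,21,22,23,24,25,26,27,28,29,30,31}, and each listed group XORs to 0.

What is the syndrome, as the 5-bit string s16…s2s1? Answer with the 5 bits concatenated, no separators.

s1 (pos 1,3,5,7,9,11,13,15,17,19,21,23,25,27,29,31): 1⊕0⊕0⊕1⊕0⊕0⊕1⊕1⊕0⊕1⊕0⊕1⊕0⊕1⊕0⊕1 = 0
s2 (pos 2,3,6,7,10,11,14,15,18,19,22,23,26,27,30,31): 0⊕0⊕1⊕1⊕0⊕0⊕1⊕1⊕0⊕1⊕1⊕1⊕1⊕1⊕0⊕1 = 0
s4 (pos 4,5,6,7,12,13,14,15,20,21,22,23,28,29,30,31): 1⊕0⊕1⊕1⊕1⊕1⊕1⊕1⊕0⊕0⊕1⊕1⊕0⊕0⊕0⊕1 = 0
s8 (pos 8,9,10,11,12,13,14,15,24,25,26,27,28,29,30,31): 0⊕0⊕0⊕0⊕1⊕1⊕1⊕1⊕1⊕0⊕1⊕1⊕0⊕0⊕0⊕1 = 0
s16 (pos 16,17,18,19,20,21,22,23,24,25,26,27,28,29,30,31): 1⊕0⊕0⊕1⊕0⊕0⊕1⊕1⊕1⊕0⊕1⊕1⊕0⊕0⊕0⊕1 = 0
Syndrome s16…s1 = 00000 → no error.

00000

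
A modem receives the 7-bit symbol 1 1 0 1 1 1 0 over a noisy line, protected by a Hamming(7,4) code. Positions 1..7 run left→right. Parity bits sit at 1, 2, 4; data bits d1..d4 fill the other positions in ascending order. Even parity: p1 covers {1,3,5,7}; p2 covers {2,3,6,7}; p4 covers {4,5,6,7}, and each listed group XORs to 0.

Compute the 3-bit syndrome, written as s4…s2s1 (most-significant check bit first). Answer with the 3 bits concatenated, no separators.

s1 (pos 1,3,5,7): 1⊕0⊕1⊕0 = 0
s2 (pos 2,3,6,7): 1⊕0⊕1⊕0 = 0
s4 (pos 4,5,6,7): 1⊕1⊕1⊕0 = 1
Syndrome s4…s1 = 100 → error at position 4.

100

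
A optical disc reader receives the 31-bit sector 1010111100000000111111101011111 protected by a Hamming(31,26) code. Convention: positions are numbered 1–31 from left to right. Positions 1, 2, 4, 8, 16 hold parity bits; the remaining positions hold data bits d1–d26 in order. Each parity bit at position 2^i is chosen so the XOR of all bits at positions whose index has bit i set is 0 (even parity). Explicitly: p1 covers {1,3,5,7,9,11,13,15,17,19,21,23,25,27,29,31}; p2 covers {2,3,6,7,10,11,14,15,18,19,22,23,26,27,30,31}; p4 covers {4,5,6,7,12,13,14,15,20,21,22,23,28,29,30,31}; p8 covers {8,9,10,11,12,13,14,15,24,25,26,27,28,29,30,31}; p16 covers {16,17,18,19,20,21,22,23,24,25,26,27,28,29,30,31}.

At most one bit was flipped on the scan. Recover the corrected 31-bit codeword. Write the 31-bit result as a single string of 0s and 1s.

1010111100000000111111101010111

s1 (pos 1,3,5,7,9,11,13,15,17,19,21,23,25,27,29,31): 1⊕1⊕1⊕1⊕0⊕0⊕0⊕0⊕1⊕1⊕1⊕1⊕1⊕1⊕1⊕1 = 0
s2 (pos 2,3,6,7,10,11,14,15,18,19,22,23,26,27,30,31): 0⊕1⊕1⊕1⊕0⊕0⊕0⊕0⊕1⊕1⊕1⊕1⊕0⊕1⊕1⊕1 = 0
s4 (pos 4,5,6,7,12,13,14,15,20,21,22,23,28,29,30,31): 0⊕1⊕1⊕1⊕0⊕0⊕0⊕0⊕1⊕1⊕1⊕1⊕1⊕1⊕1⊕1 = 1
s8 (pos 8,9,10,11,12,13,14,15,24,25,26,27,28,29,30,31): 1⊕0⊕0⊕0⊕0⊕0⊕0⊕0⊕0⊕1⊕0⊕1⊕1⊕1⊕1⊕1 = 1
s16 (pos 16,17,18,19,20,21,22,23,24,25,26,27,28,29,30,31): 0⊕1⊕1⊕1⊕1⊕1⊕1⊕1⊕0⊕1⊕0⊕1⊕1⊕1⊕1⊕1 = 1
Syndrome s16…s1 = 11100 → error at position 28.
Flip position 28: 1010111100000000111111101011111 → 1010111100000000111111101010111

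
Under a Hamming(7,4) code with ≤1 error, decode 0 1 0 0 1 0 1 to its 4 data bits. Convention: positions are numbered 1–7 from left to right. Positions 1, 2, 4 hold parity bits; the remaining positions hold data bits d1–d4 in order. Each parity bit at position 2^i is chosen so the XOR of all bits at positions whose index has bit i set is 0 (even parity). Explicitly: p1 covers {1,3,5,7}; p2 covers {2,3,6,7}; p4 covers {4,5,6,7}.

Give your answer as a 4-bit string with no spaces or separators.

s1 (pos 1,3,5,7): 0⊕0⊕1⊕1 = 0
s2 (pos 2,3,6,7): 1⊕0⊕0⊕1 = 0
s4 (pos 4,5,6,7): 0⊕1⊕0⊕1 = 0
Syndrome s4…s1 = 000 → no error.
Read data bits from positions 3,5,6,7: 0101

0101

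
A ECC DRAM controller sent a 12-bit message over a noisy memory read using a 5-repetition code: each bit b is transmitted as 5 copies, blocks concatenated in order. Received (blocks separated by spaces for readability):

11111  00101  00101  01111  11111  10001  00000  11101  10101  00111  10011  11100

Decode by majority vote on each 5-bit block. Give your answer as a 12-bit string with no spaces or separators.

Block 1 (11111): 5 ones → 1
Block 2 (00101): 2 ones → 0
Block 3 (00101): 2 ones → 0
Block 4 (01111): 4 ones → 1
Block 5 (11111): 5 ones → 1
Block 6 (10001): 2 ones → 0
Block 7 (00000): 0 ones → 0
Block 8 (11101): 4 ones → 1
Block 9 (10101): 3 ones → 1
Block 10 (00111): 3 ones → 1
Block 11 (10011): 3 ones → 1
Block 12 (11100): 3 ones → 1

100110011111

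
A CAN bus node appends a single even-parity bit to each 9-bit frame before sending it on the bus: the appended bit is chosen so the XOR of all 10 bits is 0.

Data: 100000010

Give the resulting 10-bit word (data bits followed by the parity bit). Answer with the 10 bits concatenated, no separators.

XOR of the 9 data bits: 1⊕0⊕0⊕0⊕0⊕0⊕0⊕1⊕0 = 0
Parity bit = 0 (so all 10 bits XOR to 0).

1000000100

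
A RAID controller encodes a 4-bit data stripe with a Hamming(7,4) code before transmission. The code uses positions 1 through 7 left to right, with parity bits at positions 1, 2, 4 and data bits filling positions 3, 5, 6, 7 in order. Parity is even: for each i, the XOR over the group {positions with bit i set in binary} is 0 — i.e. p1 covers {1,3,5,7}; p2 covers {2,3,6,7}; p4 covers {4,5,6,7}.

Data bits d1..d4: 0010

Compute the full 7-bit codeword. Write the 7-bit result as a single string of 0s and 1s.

Place data at non-parity positions: p1 p2 0 p4 0 1 0
p1 (pos 1,3,5,7): XOR of data positions = 0⊕0⊕0 = 0
p2 (pos 2,3,6,7): XOR of data positions = 0⊕1⊕0 = 1
p4 (pos 4,5,6,7): XOR of data positions = 0⊕1⊕0 = 1
Codeword: 0101010

0101010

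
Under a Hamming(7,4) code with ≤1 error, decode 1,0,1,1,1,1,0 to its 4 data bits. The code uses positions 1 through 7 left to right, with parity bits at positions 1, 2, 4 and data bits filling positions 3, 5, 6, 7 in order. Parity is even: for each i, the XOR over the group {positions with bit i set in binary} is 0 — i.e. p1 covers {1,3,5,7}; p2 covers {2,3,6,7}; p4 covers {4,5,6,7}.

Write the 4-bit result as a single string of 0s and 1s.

1010

s1 (pos 1,3,5,7): 1⊕1⊕1⊕0 = 1
s2 (pos 2,3,6,7): 0⊕1⊕1⊕0 = 0
s4 (pos 4,5,6,7): 1⊕1⊕1⊕0 = 1
Syndrome s4…s1 = 101 → error at position 5.
Flip position 5: 1011110 → 1011010
Read data bits from positions 3,5,6,7: 1010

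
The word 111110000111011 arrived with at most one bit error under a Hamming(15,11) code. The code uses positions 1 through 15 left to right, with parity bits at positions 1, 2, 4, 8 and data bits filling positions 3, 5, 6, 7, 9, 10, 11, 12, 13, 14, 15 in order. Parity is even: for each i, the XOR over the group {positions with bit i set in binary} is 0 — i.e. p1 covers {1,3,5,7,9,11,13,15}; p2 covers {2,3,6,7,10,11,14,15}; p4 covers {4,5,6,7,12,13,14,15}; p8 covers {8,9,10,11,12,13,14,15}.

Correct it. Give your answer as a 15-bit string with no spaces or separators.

s1 (pos 1,3,5,7,9,11,13,15): 1⊕1⊕1⊕0⊕0⊕1⊕0⊕1 = 1
s2 (pos 2,3,6,7,10,11,14,15): 1⊕1⊕0⊕0⊕1⊕1⊕1⊕1 = 0
s4 (pos 4,5,6,7,12,13,14,15): 1⊕1⊕0⊕0⊕1⊕0⊕1⊕1 = 1
s8 (pos 8,9,10,11,12,13,14,15): 0⊕0⊕1⊕1⊕1⊕0⊕1⊕1 = 1
Syndrome s8…s1 = 1101 → error at position 13.
Flip position 13: 111110000111011 → 111110000111111

111110000111111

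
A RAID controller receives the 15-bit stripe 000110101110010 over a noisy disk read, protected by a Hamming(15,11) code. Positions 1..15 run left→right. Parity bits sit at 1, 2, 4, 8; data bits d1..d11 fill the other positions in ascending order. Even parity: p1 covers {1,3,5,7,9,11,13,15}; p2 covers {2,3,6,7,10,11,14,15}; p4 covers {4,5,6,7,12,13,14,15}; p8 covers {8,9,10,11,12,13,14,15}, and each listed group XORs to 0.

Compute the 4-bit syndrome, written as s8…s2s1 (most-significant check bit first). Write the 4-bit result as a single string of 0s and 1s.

s1 (pos 1,3,5,7,9,11,13,15): 0⊕0⊕1⊕1⊕1⊕1⊕0⊕0 = 0
s2 (pos 2,3,6,7,10,11,14,15): 0⊕0⊕0⊕1⊕1⊕1⊕1⊕0 = 0
s4 (pos 4,5,6,7,12,13,14,15): 1⊕1⊕0⊕1⊕0⊕0⊕1⊕0 = 0
s8 (pos 8,9,10,11,12,13,14,15): 0⊕1⊕1⊕1⊕0⊕0⊕1⊕0 = 0
Syndrome s8…s1 = 0000 → no error.

0000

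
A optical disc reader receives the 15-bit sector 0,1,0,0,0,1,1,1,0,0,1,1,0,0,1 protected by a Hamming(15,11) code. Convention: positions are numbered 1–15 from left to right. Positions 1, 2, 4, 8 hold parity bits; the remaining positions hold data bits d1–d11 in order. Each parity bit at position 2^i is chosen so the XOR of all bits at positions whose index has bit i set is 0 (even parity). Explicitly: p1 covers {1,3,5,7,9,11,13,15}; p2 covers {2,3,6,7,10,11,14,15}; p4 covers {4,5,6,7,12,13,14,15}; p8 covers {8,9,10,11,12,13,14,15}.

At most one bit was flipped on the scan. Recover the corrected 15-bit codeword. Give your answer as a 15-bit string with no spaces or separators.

s1 (pos 1,3,5,7,9,11,13,15): 0⊕0⊕0⊕1⊕0⊕1⊕0⊕1 = 1
s2 (pos 2,3,6,7,10,11,14,15): 1⊕0⊕1⊕1⊕0⊕1⊕0⊕1 = 1
s4 (pos 4,5,6,7,12,13,14,15): 0⊕0⊕1⊕1⊕1⊕0⊕0⊕1 = 0
s8 (pos 8,9,10,11,12,13,14,15): 1⊕0⊕0⊕1⊕1⊕0⊕0⊕1 = 0
Syndrome s8…s1 = 0011 → error at position 3.
Flip position 3: 010001110011001 → 011001110011001

011001110011001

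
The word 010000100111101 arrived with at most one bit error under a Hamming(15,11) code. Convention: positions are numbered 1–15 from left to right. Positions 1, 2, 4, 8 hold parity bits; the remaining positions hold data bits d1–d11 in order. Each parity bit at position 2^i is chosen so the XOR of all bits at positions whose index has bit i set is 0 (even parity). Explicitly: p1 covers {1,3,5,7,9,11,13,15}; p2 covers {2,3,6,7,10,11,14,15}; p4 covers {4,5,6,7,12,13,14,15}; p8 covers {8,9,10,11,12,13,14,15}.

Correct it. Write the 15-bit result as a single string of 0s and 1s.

s1 (pos 1,3,5,7,9,11,13,15): 0⊕0⊕0⊕1⊕0⊕1⊕1⊕1 = 0
s2 (pos 2,3,6,7,10,11,14,15): 1⊕0⊕0⊕1⊕1⊕1⊕0⊕1 = 1
s4 (pos 4,5,6,7,12,13,14,15): 0⊕0⊕0⊕1⊕1⊕1⊕0⊕1 = 0
s8 (pos 8,9,10,11,12,13,14,15): 0⊕0⊕1⊕1⊕1⊕1⊕0⊕1 = 1
Syndrome s8…s1 = 1010 → error at position 10.
Flip position 10: 010000100111101 → 010000100011101

010000100011101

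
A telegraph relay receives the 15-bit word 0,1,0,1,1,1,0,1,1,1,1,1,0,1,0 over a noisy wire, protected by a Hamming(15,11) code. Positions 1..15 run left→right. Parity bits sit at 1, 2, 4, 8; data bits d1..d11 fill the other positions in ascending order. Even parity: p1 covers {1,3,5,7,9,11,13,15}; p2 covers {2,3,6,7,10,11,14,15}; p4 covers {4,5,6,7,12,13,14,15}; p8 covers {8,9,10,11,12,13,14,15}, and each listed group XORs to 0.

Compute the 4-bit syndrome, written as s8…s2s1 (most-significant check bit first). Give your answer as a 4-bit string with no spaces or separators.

0111

s1 (pos 1,3,5,7,9,11,13,15): 0⊕0⊕1⊕0⊕1⊕1⊕0⊕0 = 1
s2 (pos 2,3,6,7,10,11,14,15): 1⊕0⊕1⊕0⊕1⊕1⊕1⊕0 = 1
s4 (pos 4,5,6,7,12,13,14,15): 1⊕1⊕1⊕0⊕1⊕0⊕1⊕0 = 1
s8 (pos 8,9,10,11,12,13,14,15): 1⊕1⊕1⊕1⊕1⊕0⊕1⊕0 = 0
Syndrome s8…s1 = 0111 → error at position 7.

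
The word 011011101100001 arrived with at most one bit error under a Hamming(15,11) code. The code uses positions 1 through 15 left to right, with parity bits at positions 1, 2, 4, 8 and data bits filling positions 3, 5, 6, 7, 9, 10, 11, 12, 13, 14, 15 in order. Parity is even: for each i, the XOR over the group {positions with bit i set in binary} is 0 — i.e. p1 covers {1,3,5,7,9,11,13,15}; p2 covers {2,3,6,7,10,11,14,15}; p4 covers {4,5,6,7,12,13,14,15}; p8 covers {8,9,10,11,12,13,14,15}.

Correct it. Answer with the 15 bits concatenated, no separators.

s1 (pos 1,3,5,7,9,11,13,15): 0⊕1⊕1⊕1⊕1⊕0⊕0⊕1 = 1
s2 (pos 2,3,6,7,10,11,14,15): 1⊕1⊕1⊕1⊕1⊕0⊕0⊕1 = 0
s4 (pos 4,5,6,7,12,13,14,15): 0⊕1⊕1⊕1⊕0⊕0⊕0⊕1 = 0
s8 (pos 8,9,10,11,12,13,14,15): 0⊕1⊕1⊕0⊕0⊕0⊕0⊕1 = 1
Syndrome s8…s1 = 1001 → error at position 9.
Flip position 9: 011011101100001 → 011011100100001

011011100100001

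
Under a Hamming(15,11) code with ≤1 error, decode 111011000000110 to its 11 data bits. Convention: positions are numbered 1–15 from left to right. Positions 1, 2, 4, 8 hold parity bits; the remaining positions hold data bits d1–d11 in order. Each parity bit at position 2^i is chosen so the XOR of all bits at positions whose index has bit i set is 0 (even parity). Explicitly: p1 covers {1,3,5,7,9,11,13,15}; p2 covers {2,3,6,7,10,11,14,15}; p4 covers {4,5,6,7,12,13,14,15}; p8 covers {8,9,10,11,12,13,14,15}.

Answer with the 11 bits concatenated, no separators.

s1 (pos 1,3,5,7,9,11,13,15): 1⊕1⊕1⊕0⊕0⊕0⊕1⊕0 = 0
s2 (pos 2,3,6,7,10,11,14,15): 1⊕1⊕1⊕0⊕0⊕0⊕1⊕0 = 0
s4 (pos 4,5,6,7,12,13,14,15): 0⊕1⊕1⊕0⊕0⊕1⊕1⊕0 = 0
s8 (pos 8,9,10,11,12,13,14,15): 0⊕0⊕0⊕0⊕0⊕1⊕1⊕0 = 0
Syndrome s8…s1 = 0000 → no error.
Read data bits from positions 3,5,6,7,9,10,11,12,13,14,15: 11100000110

11100000110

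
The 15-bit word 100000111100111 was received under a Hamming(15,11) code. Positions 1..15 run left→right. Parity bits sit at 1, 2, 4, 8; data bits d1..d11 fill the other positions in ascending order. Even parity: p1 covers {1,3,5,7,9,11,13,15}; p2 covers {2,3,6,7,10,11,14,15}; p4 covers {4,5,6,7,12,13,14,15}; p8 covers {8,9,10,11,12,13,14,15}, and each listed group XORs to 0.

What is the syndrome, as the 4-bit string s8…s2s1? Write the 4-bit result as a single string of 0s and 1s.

s1 (pos 1,3,5,7,9,11,13,15): 1⊕0⊕0⊕1⊕1⊕0⊕1⊕1 = 1
s2 (pos 2,3,6,7,10,11,14,15): 0⊕0⊕0⊕1⊕1⊕0⊕1⊕1 = 0
s4 (pos 4,5,6,7,12,13,14,15): 0⊕0⊕0⊕1⊕0⊕1⊕1⊕1 = 0
s8 (pos 8,9,10,11,12,13,14,15): 1⊕1⊕1⊕0⊕0⊕1⊕1⊕1 = 0
Syndrome s8…s1 = 0001 → error at position 1.

0001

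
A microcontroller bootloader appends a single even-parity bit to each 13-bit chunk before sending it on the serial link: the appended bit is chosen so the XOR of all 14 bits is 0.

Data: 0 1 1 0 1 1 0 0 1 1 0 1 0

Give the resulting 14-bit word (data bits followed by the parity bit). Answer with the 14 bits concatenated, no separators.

01101100110101

XOR of the 13 data bits: 0⊕1⊕1⊕0⊕1⊕1⊕0⊕0⊕1⊕1⊕0⊕1⊕0 = 1
Parity bit = 1 (so all 14 bits XOR to 0).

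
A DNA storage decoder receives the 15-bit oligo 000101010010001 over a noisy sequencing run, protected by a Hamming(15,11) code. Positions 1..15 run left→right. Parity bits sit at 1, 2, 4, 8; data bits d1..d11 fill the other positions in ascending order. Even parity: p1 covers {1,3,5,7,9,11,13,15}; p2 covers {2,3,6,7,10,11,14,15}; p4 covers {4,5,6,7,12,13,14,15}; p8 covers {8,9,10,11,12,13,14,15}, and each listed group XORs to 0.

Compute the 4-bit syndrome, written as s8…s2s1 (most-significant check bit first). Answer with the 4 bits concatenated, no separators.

s1 (pos 1,3,5,7,9,11,13,15): 0⊕0⊕0⊕0⊕0⊕1⊕0⊕1 = 0
s2 (pos 2,3,6,7,10,11,14,15): 0⊕0⊕1⊕0⊕0⊕1⊕0⊕1 = 1
s4 (pos 4,5,6,7,12,13,14,15): 1⊕0⊕1⊕0⊕0⊕0⊕0⊕1 = 1
s8 (pos 8,9,10,11,12,13,14,15): 1⊕0⊕0⊕1⊕0⊕0⊕0⊕1 = 1
Syndrome s8…s1 = 1110 → error at position 14.

1110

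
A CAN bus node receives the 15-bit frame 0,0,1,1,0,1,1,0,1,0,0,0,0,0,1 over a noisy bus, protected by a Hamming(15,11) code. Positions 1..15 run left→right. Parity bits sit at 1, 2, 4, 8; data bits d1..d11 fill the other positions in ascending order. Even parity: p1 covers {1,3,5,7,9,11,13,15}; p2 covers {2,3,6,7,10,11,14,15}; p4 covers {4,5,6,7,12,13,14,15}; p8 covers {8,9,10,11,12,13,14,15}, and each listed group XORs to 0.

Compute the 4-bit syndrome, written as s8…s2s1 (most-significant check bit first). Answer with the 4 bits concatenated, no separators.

0000

s1 (pos 1,3,5,7,9,11,13,15): 0⊕1⊕0⊕1⊕1⊕0⊕0⊕1 = 0
s2 (pos 2,3,6,7,10,11,14,15): 0⊕1⊕1⊕1⊕0⊕0⊕0⊕1 = 0
s4 (pos 4,5,6,7,12,13,14,15): 1⊕0⊕1⊕1⊕0⊕0⊕0⊕1 = 0
s8 (pos 8,9,10,11,12,13,14,15): 0⊕1⊕0⊕0⊕0⊕0⊕0⊕1 = 0
Syndrome s8…s1 = 0000 → no error.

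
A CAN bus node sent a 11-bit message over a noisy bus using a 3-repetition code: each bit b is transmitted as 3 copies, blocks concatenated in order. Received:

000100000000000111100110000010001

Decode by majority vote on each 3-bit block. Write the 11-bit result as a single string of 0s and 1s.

00000101000

Block 1 (000): 0 ones → 0
Block 2 (100): 1 one → 0
Block 3 (000): 0 ones → 0
Block 4 (000): 0 ones → 0
Block 5 (000): 0 ones → 0
Block 6 (111): 3 ones → 1
Block 7 (100): 1 one → 0
Block 8 (110): 2 ones → 1
Block 9 (000): 0 ones → 0
Block 10 (010): 1 one → 0
Block 11 (001): 1 one → 0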